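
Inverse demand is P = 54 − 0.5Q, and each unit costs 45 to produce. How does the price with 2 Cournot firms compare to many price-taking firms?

Cournot with 2 identical firms: the symmetric best-response condition is 54 − 1.5q = 45. Each firm produces q = 6, total output Q = 12, price P = 48.
Competitive firms price at marginal cost: P = 45, giving Q = 18.

Cournot: P = 48; Competition: P = 45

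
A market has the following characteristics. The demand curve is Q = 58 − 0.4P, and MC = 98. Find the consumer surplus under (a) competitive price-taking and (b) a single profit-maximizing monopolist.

Inverting demand: P = 145 − 2.5Q.
Competitive firms price at marginal cost: P = 98, giving Q = 18.8.
CS = ½·(145 − 98)·18.8 = 441.8.
A monopolist chooses Q where MR = MC. MR = 145 − 5Q; setting this equal to 98 gives Q = 9.4 and P = 121.5.
CS = ½·(145 − 121.5)·9.4 = 110.45.

Competition: CS = 441.8; Monopoly: CS = 110.45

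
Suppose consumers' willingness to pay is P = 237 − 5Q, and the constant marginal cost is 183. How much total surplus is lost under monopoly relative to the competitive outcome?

DWL = 72.9

Under competition P = MC = 183, so Q = (237 − 183)/5 = 10.8.
The monopolist equates marginal revenue to marginal cost: 237 − 10Q = 183, so Q = 5.4. From demand, P = 210.
DWL is the triangle between Q = 5.4 and Q = 10.8: ½·(10.8 − 5.4)·(210 − 183) = 72.9.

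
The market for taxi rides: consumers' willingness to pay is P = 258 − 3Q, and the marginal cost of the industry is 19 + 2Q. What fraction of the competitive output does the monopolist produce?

Monopoly sets MR = MC: 258 − 6Q = 19 + 2Q ⇒ Q = 29.875, P = 258 − 3·29.875 = 168.375.
Competitive equilibrium sets price equal to marginal cost: 258 − 3Q = 19 + 2Q, so Q = 47.8 and P = 114.6.
Ratio Q_m/Q_c = 29.875/47.8 = 0.625.

Q_m/Q_c = 0.625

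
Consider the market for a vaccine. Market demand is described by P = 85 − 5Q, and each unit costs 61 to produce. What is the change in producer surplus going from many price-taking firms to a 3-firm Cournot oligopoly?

Producer surplus rises by 21.6

Under competition P = MC = 61, so Q = (85 − 61)/5 = 4.8.
PS = (61 − 61)·4.8 = 0.
Cournot with 3 identical firms: the symmetric best-response condition is 85 − 20q = 61. Each firm produces q = 1.2, total output Q = 3.6, price P = 67.
PS = (67 − 61)·3.6 = 21.6.
Change in producer surplus: 21.6 − 0 = 21.6.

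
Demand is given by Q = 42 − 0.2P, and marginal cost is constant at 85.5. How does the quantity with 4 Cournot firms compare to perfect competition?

Cournot: Q = 19.92; Competition: Q = 24.9

Inverting demand: P = 210 − 5Q.
Cournot with 4 identical firms: the symmetric best-response condition is 210 − 25q = 85.5. Each firm produces q = 4.98, total output Q = 19.92, price P = 110.4.
Competitive firms price at marginal cost: P = 85.5, giving Q = 24.9.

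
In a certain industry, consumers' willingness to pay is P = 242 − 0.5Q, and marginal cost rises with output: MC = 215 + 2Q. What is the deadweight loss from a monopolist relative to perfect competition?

DWL = 4.05

Under competition P = MC: 242 − 0.5Q = 215 + 2Q ⇒ Q = 10.8, P = 236.6.
Monopoly sets MR = MC: 242 − Q = 215 + 2Q ⇒ Q = 9, P = 242 − 0.5·9 = 237.5.
CS = ½·(242 − 236.6)·10.8 = 29.16; PS = (236.6·10.8 − 215·10.8 − ½·2·10.8²) = 116.64; TS = 145.8.
CS = ½·(242 − 237.5)·9 = 20.25; PS = (237.5·9 − 215·9 − ½·2·9²) = 121.5; TS = 141.75.
DWL = 145.8 − 141.75 = 4.05.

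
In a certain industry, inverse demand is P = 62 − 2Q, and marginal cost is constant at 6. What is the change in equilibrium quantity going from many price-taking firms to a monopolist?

Competitive firms price at marginal cost: P = 6, giving Q = 28.
Monopoly sets MR = MC: 62 − 4Q = 6 ⇒ Q = 14, P = 62 − 2·14 = 34.
Change in equilibrium quantity: 14 − 28 = −14.

Q falls by 14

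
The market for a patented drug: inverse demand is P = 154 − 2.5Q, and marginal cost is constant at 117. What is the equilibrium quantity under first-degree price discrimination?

With perfect price discrimination, output is the efficient level Q = 14.8 (where demand meets MC), but every buyer pays their willingness to pay: CS = 0 and PS = total surplus.

Q = 14.8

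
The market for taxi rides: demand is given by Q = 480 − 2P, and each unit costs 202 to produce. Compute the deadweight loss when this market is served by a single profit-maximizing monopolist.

DWL = 361

Inverting demand: P = 240 − 0.5Q.
Perfect competition: P = MC = 202, so 240 − 0.5Q = 202 and Q = 76.
A monopolist chooses Q where MR = MC. MR = 240 − Q; setting this equal to 202 gives Q = 38 and P = 221.
DWL is the triangle between Q = 38 and Q = 76: ½·(76 − 38)·(221 − 202) = 361.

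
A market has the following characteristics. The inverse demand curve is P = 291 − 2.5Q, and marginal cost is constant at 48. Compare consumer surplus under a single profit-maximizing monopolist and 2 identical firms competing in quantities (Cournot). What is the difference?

A monopolist chooses Q where MR = MC. MR = 291 − 5Q; setting this equal to 48 gives Q = 48.6 and P = 169.5.
CS = ½·(291 − 169.5)·48.6 = 2952.45.
In a 2-firm Cournot equilibrium, symmetry and the first-order condition give q = (291 − 48)/(7.5) = 32.4. So Q = 64.8 and P = 129.
CS = ½·(291 − 129)·64.8 = 5248.8.
Change in consumer surplus: 5248.8 − 2952.45 = 2296.35.

CS rises by 2296.35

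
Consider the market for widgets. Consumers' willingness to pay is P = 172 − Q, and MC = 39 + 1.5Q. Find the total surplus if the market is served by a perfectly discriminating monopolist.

TS = 3537.8

A perfectly discriminating monopolist sells every unit with P(Q) ≥ MC(Q), so output equals the competitive quantity Q = 53.2. Each buyer pays their reservation price, so CS = 0 and the firm captures all surplus.
TS = 3537.8 (equal to competitive TS).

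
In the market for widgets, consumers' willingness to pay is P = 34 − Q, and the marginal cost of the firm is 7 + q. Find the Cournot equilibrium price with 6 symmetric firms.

In a 6-firm Cournot equilibrium, symmetry and the first-order condition give q = (34 − 7)/(8) = 3.375. So Q = 20.25 and P = 13.75.

P = 13.75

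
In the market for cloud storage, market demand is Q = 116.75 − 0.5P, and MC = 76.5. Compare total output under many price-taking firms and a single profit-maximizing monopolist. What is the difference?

Inverting demand: P = 233.5 − 2Q.
Competitive firms price at marginal cost: P = 76.5, giving Q = 78.5.
The monopolist equates marginal revenue to marginal cost: 233.5 − 4Q = 76.5, so Q = 39.25. From demand, P = 155.
Change in total output: 39.25 − 78.5 = −39.25.

Q falls by 39.25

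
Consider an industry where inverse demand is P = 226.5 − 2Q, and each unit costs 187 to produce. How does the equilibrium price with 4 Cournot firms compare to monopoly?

In a 4-firm Cournot equilibrium, symmetry and the first-order condition give q = (226.5 − 187)/(10) = 3.95. So Q = 15.8 and P = 194.9.
The monopolist equates marginal revenue to marginal cost: 226.5 − 4Q = 187, so Q = 9.875. From demand, P = 206.75.

Cournot: P = 194.9; Monopoly: P = 206.75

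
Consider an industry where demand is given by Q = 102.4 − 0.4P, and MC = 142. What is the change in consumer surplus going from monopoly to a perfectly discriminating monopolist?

CS falls by 649.8

Inverting demand: P = 256 − 2.5Q.
A monopolist chooses Q where MR = MC. MR = 256 − 5Q; setting this equal to 142 gives Q = 22.8 and P = 199.
CS = ½·(256 − 199)·22.8 = 649.8.
With perfect price discrimination, output is the efficient level Q = 45.6 (where demand meets MC), but every buyer pays their willingness to pay: CS = 0 and PS = total surplus.
CS = 0.
Change in consumer surplus: 0 − 649.8 = −649.8.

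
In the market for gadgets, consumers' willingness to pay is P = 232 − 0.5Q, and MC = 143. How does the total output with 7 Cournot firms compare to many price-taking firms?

With 7 symmetric Cournot firms, each firm's FOC gives 232 − 4q = 143, so q = 22.25, Q = 7·22.25 = 155.75, and P = 154.125.
Perfect competition: P = MC = 143, so 232 − 0.5Q = 143 and Q = 178.

Cournot: Q = 155.75; Competition: Q = 178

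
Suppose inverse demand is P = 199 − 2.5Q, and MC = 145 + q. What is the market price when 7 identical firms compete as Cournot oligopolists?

With 7 symmetric Cournot firms, each firm's FOC gives 199 − 20q = 145 + q, so q = 18/7, Q = 7·18/7 = 18, and P = 154.

P = 154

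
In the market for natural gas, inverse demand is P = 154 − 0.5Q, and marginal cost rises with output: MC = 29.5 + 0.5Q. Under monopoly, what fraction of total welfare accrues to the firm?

The monopolist equates marginal revenue to marginal cost: 154 − Q = 29.5 + 0.5Q, so Q = 83. From demand, P = 112.5.
CS = ½·(154 − 112.5)·83 = 1722.25.
PS = P·Q − VC(Q) = 112.5·83 − (29.5·83 + ½·0.5·83²) = 5166.75.
Share captured = PS/TS = 5166.75/6889 = 0.75.

PS/TS = 0.75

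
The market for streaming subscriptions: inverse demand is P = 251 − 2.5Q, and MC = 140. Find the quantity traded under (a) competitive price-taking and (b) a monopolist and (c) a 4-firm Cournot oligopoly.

Under competition P = MC = 140, so Q = (251 − 140)/2.5 = 44.4.
A monopolist chooses Q where MR = MC. MR = 251 − 5Q; setting this equal to 140 gives Q = 22.2 and P = 195.5.
Cournot with 4 identical firms: the symmetric best-response condition is 251 − 12.5q = 140. Each firm produces q = 8.88, total output Q = 35.52, price P = 162.2.

Competition: Q = 44.4; Monopoly: Q = 22.2; Cournot: Q = 35.52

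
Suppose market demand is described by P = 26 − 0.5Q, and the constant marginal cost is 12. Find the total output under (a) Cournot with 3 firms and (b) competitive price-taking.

Cournot: Q = 21; Competition: Q = 28

With 3 symmetric Cournot firms, each firm's FOC gives 26 − 2q = 12, so q = 7, Q = 3·7 = 21, and P = 15.5.
Perfect competition: P = MC = 12, so 26 − 0.5Q = 12 and Q = 28.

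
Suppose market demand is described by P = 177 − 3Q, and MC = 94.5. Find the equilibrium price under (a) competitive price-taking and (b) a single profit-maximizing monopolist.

Competition: P = 94.5; Monopoly: P = 135.75

Under competition P = MC = 94.5, so Q = (177 − 94.5)/3 = 27.5.
Monopoly sets MR = MC: 177 − 6Q = 94.5 ⇒ Q = 13.75, P = 177 − 3·13.75 = 135.75.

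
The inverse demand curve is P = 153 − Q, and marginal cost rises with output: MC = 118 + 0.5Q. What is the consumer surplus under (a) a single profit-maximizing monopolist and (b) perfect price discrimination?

The monopolist equates marginal revenue to marginal cost: 153 − 2Q = 118 + 0.5Q, so Q = 14. From demand, P = 139.
CS = ½·(153 − 139)·14 = 98.
With perfect price discrimination, output is the efficient level Q = 70/3 (where demand meets MC), but every buyer pays their willingness to pay: CS = 0 and PS = total surplus.
CS = 0.

Monopoly: CS = 98; Perfect PD: CS = 0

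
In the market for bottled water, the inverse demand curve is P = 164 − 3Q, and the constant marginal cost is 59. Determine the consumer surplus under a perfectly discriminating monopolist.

With perfect price discrimination, output is the efficient level Q = 35 (where demand meets MC), but every buyer pays their willingness to pay: CS = 0 and PS = total surplus.
CS = 0.

CS = 0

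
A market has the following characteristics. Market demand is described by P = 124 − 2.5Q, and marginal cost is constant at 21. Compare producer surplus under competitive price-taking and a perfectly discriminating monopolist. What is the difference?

Perfect competition: P = MC = 21, so 124 − 2.5Q = 21 and Q = 41.2.
PS = (21 − 21)·41.2 = 0.
A perfectly discriminating monopolist sells every unit with P(Q) ≥ MC(Q), so output equals the competitive quantity Q = 41.2. Each buyer pays their reservation price, so CS = 0 and the firm captures all surplus.
PS = ½·(124 − 21)·41.2 = 2121.8.
Change in producer surplus: 2121.8 − 0 = 2121.8.

Producer surplus rises by 2121.8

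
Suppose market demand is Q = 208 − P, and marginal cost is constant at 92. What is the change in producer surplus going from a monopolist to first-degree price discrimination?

Inverting demand: P = 208 − Q.
A monopolist chooses Q where MR = MC. MR = 208 − 2Q; setting this equal to 92 gives Q = 58 and P = 150.
PS = (150 − 92)·58 = 3364.
Under first-degree price discrimination the firm charges each unit its demand price and produces up to where P = MC, i.e. Q = 116. Consumer surplus is zero; producer surplus equals total surplus.
PS = ½·(208 − 92)·116 = 6728.
Change in producer surplus: 6728 − 3364 = 3364.

Producer surplus rises by 3364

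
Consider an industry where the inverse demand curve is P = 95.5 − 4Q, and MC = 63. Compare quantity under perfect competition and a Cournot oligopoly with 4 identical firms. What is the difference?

Q falls by 1.625

Competitive firms price at marginal cost: P = 63, giving Q = 8.125.
In a 4-firm Cournot equilibrium, symmetry and the first-order condition give q = (95.5 − 63)/(20) = 1.625. So Q = 6.5 and P = 69.5.
Change in quantity: 6.5 − 8.125 = −1.625.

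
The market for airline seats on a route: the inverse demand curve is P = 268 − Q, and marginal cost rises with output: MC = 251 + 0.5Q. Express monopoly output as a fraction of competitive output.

Q_m/Q_c = 0.6

The monopolist equates marginal revenue to marginal cost: 268 − 2Q = 251 + 0.5Q, so Q = 6.8. From demand, P = 261.2.
Under competition P = MC: 268 − Q = 251 + 0.5Q ⇒ Q = 34/3, P = 770/3.
Ratio Q_m/Q_c = 6.8/(34/3) = 0.6.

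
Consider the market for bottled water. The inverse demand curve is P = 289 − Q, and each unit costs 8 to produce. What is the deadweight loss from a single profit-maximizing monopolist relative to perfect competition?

DWL = 9870.125

Perfect competition: P = MC = 8, so 289 − Q = 8 and Q = 281.
A monopolist chooses Q where MR = MC. MR = 289 − 2Q; setting this equal to 8 gives Q = 140.5 and P = 148.5.
DWL is the triangle between Q = 140.5 and Q = 281: ½·(281 − 140.5)·(148.5 − 8) = 9870.125.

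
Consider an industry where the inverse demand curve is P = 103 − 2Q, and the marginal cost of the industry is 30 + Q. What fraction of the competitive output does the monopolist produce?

The monopolist equates marginal revenue to marginal cost: 103 − 4Q = 30 + Q, so Q = 14.6. From demand, P = 73.8.
Competitive equilibrium sets price equal to marginal cost: 103 − 2Q = 30 + Q, so Q = 73/3 and P = 163/3.
Ratio Q_m/Q_c = 14.6/(73/3) = 0.6.

Q_m/Q_c = 0.6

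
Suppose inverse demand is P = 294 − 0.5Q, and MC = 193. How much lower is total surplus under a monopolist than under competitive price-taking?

Total surplus falls by 2550.25

Perfect competition: P = MC = 193, so 294 − 0.5Q = 193 and Q = 202.
CS = ½·(294 − 193)·202 = 10201; PS = (193 − 193)·202 = 0; TS = 10201.
Monopoly sets MR = MC: 294 − Q = 193 ⇒ Q = 101, P = 294 − 0.5·101 = 243.5.
CS = ½·(294 − 243.5)·101 = 2550.25; PS = (243.5 − 193)·101 = 5100.5; TS = 7650.75.
Change in total surplus: 7650.75 − 10201 = −2550.25.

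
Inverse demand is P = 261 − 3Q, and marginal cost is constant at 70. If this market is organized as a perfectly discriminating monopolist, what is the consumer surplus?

With perfect price discrimination, output is the efficient level Q = 191/3 (where demand meets MC), but every buyer pays their willingness to pay: CS = 0 and PS = total surplus.
CS = 0.

CS = 0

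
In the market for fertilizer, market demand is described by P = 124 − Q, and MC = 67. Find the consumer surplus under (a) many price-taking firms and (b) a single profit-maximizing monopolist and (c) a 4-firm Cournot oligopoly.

Under competition P = MC = 67, so Q = (124 − 67)/1 = 57.
CS = ½·(124 − 67)·57 = 1624.5.
Monopoly sets MR = MC: 124 − 2Q = 67 ⇒ Q = 28.5, P = 124 − 28.5 = 95.5.
CS = ½·(124 − 95.5)·28.5 = 406.125.
With 4 symmetric Cournot firms, each firm's FOC gives 124 − 5q = 67, so q = 11.4, Q = 4·11.4 = 45.6, and P = 78.4.
CS = ½·(124 − 78.4)·45.6 = 1039.68.

Competition: CS = 1624.5; Monopoly: CS = 406.125; Cournot: CS = 1039.68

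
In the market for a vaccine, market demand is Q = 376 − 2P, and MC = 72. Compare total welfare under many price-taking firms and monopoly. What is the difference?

TS falls by 3364

Inverting demand: P = 188 − 0.5Q.
Under competition P = MC = 72, so Q = (188 − 72)/0.5 = 232.
CS = ½·(188 − 72)·232 = 13456; PS = (72 − 72)·232 = 0; TS = 13456.
The monopolist equates marginal revenue to marginal cost: 188 − Q = 72, so Q = 116. From demand, P = 130.
CS = ½·(188 − 130)·116 = 3364; PS = (130 − 72)·116 = 6728; TS = 10092.
Change in total welfare: 10092 − 13456 = −3364.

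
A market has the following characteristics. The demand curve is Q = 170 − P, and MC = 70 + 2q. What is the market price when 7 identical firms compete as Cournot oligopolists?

P = 100

Inverting demand: P = 170 − Q.
With 7 symmetric Cournot firms, each firm's FOC gives 170 − 8q = 70 + 2q, so q = 10, Q = 7·10 = 70, and P = 100.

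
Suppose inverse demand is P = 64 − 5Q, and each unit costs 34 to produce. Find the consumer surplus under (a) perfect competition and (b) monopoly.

Competition: CS = 90; Monopoly: CS = 22.5

Under competition P = MC = 34, so Q = (64 − 34)/5 = 6.
CS = ½·(64 − 34)·6 = 90.
The monopolist equates marginal revenue to marginal cost: 64 − 10Q = 34, so Q = 3. From demand, P = 49.
CS = ½·(64 − 49)·3 = 22.5.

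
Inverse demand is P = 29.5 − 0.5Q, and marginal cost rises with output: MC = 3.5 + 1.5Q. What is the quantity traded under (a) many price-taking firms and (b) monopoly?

Competitive equilibrium sets price equal to marginal cost: 29.5 − 0.5Q = 3.5 + 1.5Q, so Q = 13 and P = 23.
Monopoly sets MR = MC: 29.5 − Q = 3.5 + 1.5Q ⇒ Q = 10.4, P = 29.5 − 0.5·10.4 = 24.3.

Competition: Q = 13; Monopoly: Q = 10.4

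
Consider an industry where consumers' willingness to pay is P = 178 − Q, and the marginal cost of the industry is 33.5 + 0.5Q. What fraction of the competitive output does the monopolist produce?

Q_m/Q_c = 0.6

The monopolist equates marginal revenue to marginal cost: 178 − 2Q = 33.5 + 0.5Q, so Q = 57.8. From demand, P = 120.2.
Under competition P = MC: 178 − Q = 33.5 + 0.5Q ⇒ Q = 289/3, P = 245/3.
Ratio Q_m/Q_c = 57.8/(289/3) = 0.6.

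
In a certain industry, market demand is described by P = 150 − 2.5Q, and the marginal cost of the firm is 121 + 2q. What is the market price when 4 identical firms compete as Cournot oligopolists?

P = 130

With 4 symmetric Cournot firms, each firm's FOC gives 150 − 12.5q = 121 + 2q, so q = 2, Q = 4·2 = 8, and P = 130.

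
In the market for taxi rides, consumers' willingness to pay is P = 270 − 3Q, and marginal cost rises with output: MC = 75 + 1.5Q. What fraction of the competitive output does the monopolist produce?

Q_m/Q_c = 0.6

The monopolist equates marginal revenue to marginal cost: 270 − 6Q = 75 + 1.5Q, so Q = 26. From demand, P = 192.
Competitive equilibrium sets price equal to marginal cost: 270 − 3Q = 75 + 1.5Q, so Q = 130/3 and P = 140.
Ratio Q_m/Q_c = 26/(130/3) = 0.6.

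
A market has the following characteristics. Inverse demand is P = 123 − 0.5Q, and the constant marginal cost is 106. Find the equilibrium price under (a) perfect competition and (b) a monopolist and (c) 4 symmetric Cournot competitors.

Under competition P = MC = 106, so Q = (123 − 106)/0.5 = 34.
The monopolist equates marginal revenue to marginal cost: 123 − Q = 106, so Q = 17. From demand, P = 114.5.
In a 4-firm Cournot equilibrium, symmetry and the first-order condition give q = (123 − 106)/(2.5) = 6.8. So Q = 27.2 and P = 109.4.

Competition: P = 106; Monopoly: P = 114.5; Cournot: P = 109.4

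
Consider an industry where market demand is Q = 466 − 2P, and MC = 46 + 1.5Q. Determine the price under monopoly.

Inverting demand: P = 233 − 0.5Q.
The monopolist equates marginal revenue to marginal cost: 233 − Q = 46 + 1.5Q, so Q = 74.8. From demand, P = 195.6.

P = 195.6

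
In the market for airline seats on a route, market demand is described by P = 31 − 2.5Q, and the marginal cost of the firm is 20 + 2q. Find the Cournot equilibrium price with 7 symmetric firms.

In a 7-firm Cournot equilibrium, symmetry and the first-order condition give q = (31 − 20)/(22) = 0.5. So Q = 3.5 and P = 22.25.

P = 22.25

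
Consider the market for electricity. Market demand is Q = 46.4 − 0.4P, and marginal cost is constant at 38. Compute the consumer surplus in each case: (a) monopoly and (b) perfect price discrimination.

Monopoly: CS = 304.2; Perfect PD: CS = 0

Inverting demand: P = 116 − 2.5Q.
A monopolist chooses Q where MR = MC. MR = 116 − 5Q; setting this equal to 38 gives Q = 15.6 and P = 77.
CS = ½·(116 − 77)·15.6 = 304.2.
With perfect price discrimination, output is the efficient level Q = 31.2 (where demand meets MC), but every buyer pays their willingness to pay: CS = 0 and PS = total surplus.
CS = 0.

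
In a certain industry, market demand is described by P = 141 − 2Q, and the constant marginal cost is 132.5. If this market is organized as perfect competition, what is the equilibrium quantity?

Q = 4.25

Under competition P = MC = 132.5, so Q = (141 − 132.5)/2 = 4.25.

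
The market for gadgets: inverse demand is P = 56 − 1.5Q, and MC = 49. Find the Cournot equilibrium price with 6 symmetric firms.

With 6 symmetric Cournot firms, each firm's FOC gives 56 − 10.5q = 49, so q = 2/3, Q = 6·2/3 = 4, and P = 50.

P = 50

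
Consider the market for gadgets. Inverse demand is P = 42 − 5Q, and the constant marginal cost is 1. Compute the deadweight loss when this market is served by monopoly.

DWL = 42.025

Competitive firms price at marginal cost: P = 1, giving Q = 8.2.
Monopoly sets MR = MC: 42 − 10Q = 1 ⇒ Q = 4.1, P = 42 − 5·4.1 = 21.5.
DWL is the triangle between Q = 4.1 and Q = 8.2: ½·(8.2 − 4.1)·(21.5 − 1) = 42.025.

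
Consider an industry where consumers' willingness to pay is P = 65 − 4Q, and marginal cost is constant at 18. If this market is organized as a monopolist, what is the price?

Monopoly sets MR = MC: 65 − 8Q = 18 ⇒ Q = 5.875, P = 65 − 4·5.875 = 41.5.

P = 41.5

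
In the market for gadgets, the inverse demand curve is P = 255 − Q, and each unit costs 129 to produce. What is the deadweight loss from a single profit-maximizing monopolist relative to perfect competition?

Competitive firms price at marginal cost: P = 129, giving Q = 126.
The monopolist equates marginal revenue to marginal cost: 255 − 2Q = 129, so Q = 63. From demand, P = 192.
DWL is the triangle between Q = 63 and Q = 126: ½·(126 − 63)·(192 − 129) = 1984.5.

DWL = 1984.5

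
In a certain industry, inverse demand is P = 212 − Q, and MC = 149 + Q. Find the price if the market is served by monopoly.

P = 191

The monopolist equates marginal revenue to marginal cost: 212 − 2Q = 149 + Q, so Q = 21. From demand, P = 191.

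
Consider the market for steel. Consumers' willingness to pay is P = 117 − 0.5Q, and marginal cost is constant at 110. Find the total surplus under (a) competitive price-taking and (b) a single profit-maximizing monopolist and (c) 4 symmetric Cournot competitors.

Competition: TS = 49; Monopoly: TS = 36.75; Cournot: TS = 47.04

Perfect competition: P = MC = 110, so 117 − 0.5Q = 110 and Q = 14.
CS = ½·(117 − 110)·14 = 49; PS = (110 − 110)·14 = 0; TS = 49.
Monopoly sets MR = MC: 117 − Q = 110 ⇒ Q = 7, P = 117 − 0.5·7 = 113.5.
CS = ½·(117 − 113.5)·7 = 12.25; PS = (113.5 − 110)·7 = 24.5; TS = 36.75.
Cournot with 4 identical firms: the symmetric best-response condition is 117 − 2.5q = 110. Each firm produces q = 2.8, total output Q = 11.2, price P = 111.4.
CS = ½·(117 − 111.4)·11.2 = 31.36; PS = (111.4 − 110)·11.2 = 15.68; TS = 47.04.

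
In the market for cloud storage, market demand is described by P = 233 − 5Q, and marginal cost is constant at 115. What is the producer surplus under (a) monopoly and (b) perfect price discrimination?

Monopoly: PS = 696.2; Perfect PD: PS = 1392.4

The monopolist equates marginal revenue to marginal cost: 233 − 10Q = 115, so Q = 11.8. From demand, P = 174.
PS = (174 − 115)·11.8 = 696.2.
With perfect price discrimination, output is the efficient level Q = 23.6 (where demand meets MC), but every buyer pays their willingness to pay: CS = 0 and PS = total surplus.
PS = ½·(233 − 115)·23.6 = 1392.4.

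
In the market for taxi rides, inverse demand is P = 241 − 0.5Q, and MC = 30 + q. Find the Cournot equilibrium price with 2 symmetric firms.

Cournot with 2 identical firms: the symmetric best-response condition is 241 − 1.5q = 30 + q. Each firm produces q = 84.4, total output Q = 168.8, price P = 156.6.

P = 156.6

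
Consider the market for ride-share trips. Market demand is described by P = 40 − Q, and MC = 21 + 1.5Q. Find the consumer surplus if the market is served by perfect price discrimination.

CS = 0

With perfect price discrimination, output is the efficient level Q = 7.6 (where demand meets MC), but every buyer pays their willingness to pay: CS = 0 and PS = total surplus.
CS = 0.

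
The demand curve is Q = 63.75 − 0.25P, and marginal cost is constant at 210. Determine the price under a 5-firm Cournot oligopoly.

P = 217.5

Inverting demand: P = 255 − 4Q.
Cournot with 5 identical firms: the symmetric best-response condition is 255 − 24q = 210. Each firm produces q = 1.875, total output Q = 9.375, price P = 217.5.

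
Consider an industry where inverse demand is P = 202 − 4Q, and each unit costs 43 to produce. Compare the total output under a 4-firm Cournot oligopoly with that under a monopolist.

With 4 symmetric Cournot firms, each firm's FOC gives 202 − 20q = 43, so q = 7.95, Q = 4·7.95 = 31.8, and P = 74.8.
A monopolist chooses Q where MR = MC. MR = 202 − 8Q; setting this equal to 43 gives Q = 19.875 and P = 122.5.

Cournot: Q = 31.8; Monopoly: Q = 19.875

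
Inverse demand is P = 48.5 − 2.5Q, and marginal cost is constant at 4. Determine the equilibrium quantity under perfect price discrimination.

Q = 17.8

A perfectly discriminating monopolist sells every unit with P(Q) ≥ MC(Q), so output equals the competitive quantity Q = 17.8. Each buyer pays their reservation price, so CS = 0 and the firm captures all surplus.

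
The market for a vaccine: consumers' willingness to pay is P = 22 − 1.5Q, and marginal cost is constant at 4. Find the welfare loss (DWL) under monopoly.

DWL = 27

Perfect competition: P = MC = 4, so 22 − 1.5Q = 4 and Q = 12.
The monopolist equates marginal revenue to marginal cost: 22 − 3Q = 4, so Q = 6. From demand, P = 13.
DWL is the triangle between Q = 6 and Q = 12: ½·(12 − 6)·(13 − 4) = 27.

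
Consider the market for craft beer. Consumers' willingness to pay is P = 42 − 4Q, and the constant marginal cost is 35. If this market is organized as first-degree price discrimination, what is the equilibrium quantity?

Q = 1.75

A perfectly discriminating monopolist sells every unit with P(Q) ≥ MC(Q), so output equals the competitive quantity Q = 1.75. Each buyer pays their reservation price, so CS = 0 and the firm captures all surplus.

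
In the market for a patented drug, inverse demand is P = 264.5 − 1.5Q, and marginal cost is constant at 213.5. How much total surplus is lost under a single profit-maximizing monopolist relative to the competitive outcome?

Perfect competition: P = MC = 213.5, so 264.5 − 1.5Q = 213.5 and Q = 34.
The monopolist equates marginal revenue to marginal cost: 264.5 − 3Q = 213.5, so Q = 17. From demand, P = 239.
DWL is the triangle between Q = 17 and Q = 34: ½·(34 − 17)·(239 − 213.5) = 216.75.

DWL = 216.75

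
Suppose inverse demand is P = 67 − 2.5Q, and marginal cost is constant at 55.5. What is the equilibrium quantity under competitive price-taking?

Q = 4.6

Competitive firms price at marginal cost: P = 55.5, giving Q = 4.6.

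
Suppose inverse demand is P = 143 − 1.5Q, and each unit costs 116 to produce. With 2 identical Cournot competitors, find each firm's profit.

In a 2-firm Cournot equilibrium, symmetry and the first-order condition give q = (143 − 116)/(4.5) = 6. So Q = 12 and P = 125.
Each firm's profit = (125 − 116)·6 = 54.

π_i = 54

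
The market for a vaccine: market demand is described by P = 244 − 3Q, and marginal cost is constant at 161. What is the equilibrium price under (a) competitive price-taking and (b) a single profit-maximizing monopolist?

Under competition P = MC = 161, so Q = (244 − 161)/3 = 83/3.
A monopolist chooses Q where MR = MC. MR = 244 − 6Q; setting this equal to 161 gives Q = 83/6 and P = 202.5.

Competition: P = 161; Monopoly: P = 202.5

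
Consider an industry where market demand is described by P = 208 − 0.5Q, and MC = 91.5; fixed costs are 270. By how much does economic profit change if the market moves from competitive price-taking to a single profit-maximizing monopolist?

Perfect competition: P = MC = 91.5, so 208 − 0.5Q = 91.5 and Q = 233.
Profit = (91.5 − 91.5)·233 − 270 = −270.
Monopoly sets MR = MC: 208 − Q = 91.5 ⇒ Q = 116.5, P = 208 − 0.5·116.5 = 149.75.
Profit = (149.75 − 91.5)·116.5 − 270 = 6516.125.
Change in economic profit: 6516.125 − −270 = 6786.125.

Economic profit rises by 6786.125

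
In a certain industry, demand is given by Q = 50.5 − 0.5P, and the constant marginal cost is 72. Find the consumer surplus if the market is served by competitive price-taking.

CS = 210.25

Inverting demand: P = 101 − 2Q.
Perfect competition: P = MC = 72, so 101 − 2Q = 72 and Q = 14.5.
CS = ½·(101 − 72)·14.5 = 210.25.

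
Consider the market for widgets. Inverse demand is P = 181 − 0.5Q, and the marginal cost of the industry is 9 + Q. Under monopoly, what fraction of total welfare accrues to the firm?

PS/TS = 0.8

A monopolist chooses Q where MR = MC. MR = 181 − Q; setting this equal to 9 + Q gives Q = 86 and P = 138.
CS = ½·(181 − 138)·86 = 1849.
PS = P·Q − VC(Q) = 138·86 − (9·86 + ½·1·86²) = 7396.
Share captured = PS/TS = 7396/9245 = 0.8.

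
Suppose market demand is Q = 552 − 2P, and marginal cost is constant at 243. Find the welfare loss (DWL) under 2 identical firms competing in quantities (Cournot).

Inverting demand: P = 276 − 0.5Q.
Competitive firms price at marginal cost: P = 243, giving Q = 66.
With 2 symmetric Cournot firms, each firm's FOC gives 276 − 1.5q = 243, so q = 22, Q = 2·22 = 44, and P = 254.
DWL is the triangle between Q = 44 and Q = 66: ½·(66 − 44)·(254 − 243) = 121.

DWL = 121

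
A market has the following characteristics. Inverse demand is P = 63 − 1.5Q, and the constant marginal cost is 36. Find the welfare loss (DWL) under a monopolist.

Under competition P = MC = 36, so Q = (63 − 36)/1.5 = 18.
The monopolist equates marginal revenue to marginal cost: 63 − 3Q = 36, so Q = 9. From demand, P = 49.5.
DWL is the triangle between Q = 9 and Q = 18: ½·(18 − 9)·(49.5 − 36) = 60.75.

DWL = 60.75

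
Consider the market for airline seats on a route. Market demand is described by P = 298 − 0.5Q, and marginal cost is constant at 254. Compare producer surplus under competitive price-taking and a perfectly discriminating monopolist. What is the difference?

Producer surplus rises by 1936

Perfect competition: P = MC = 254, so 298 − 0.5Q = 254 and Q = 88.
PS = (254 − 254)·88 = 0.
With perfect price discrimination, output is the efficient level Q = 88 (where demand meets MC), but every buyer pays their willingness to pay: CS = 0 and PS = total surplus.
PS = ½·(298 − 254)·88 = 1936.
Change in producer surplus: 1936 − 0 = 1936.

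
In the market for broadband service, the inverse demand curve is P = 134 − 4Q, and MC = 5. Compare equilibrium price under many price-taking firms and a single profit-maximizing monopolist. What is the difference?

Equilibrium price rises by 64.5

Perfect competition: P = MC = 5, so 134 − 4Q = 5 and Q = 32.25.
Monopoly sets MR = MC: 134 − 8Q = 5 ⇒ Q = 16.125, P = 134 − 4·16.125 = 69.5.
Change in equilibrium price: 69.5 − 5 = 64.5.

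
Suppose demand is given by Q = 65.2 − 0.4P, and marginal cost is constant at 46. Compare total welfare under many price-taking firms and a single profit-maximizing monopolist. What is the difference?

TS falls by 684.45

Inverting demand: P = 163 − 2.5Q.
Under competition P = MC = 46, so Q = (163 − 46)/2.5 = 46.8.
CS = ½·(163 − 46)·46.8 = 2737.8; PS = (46 − 46)·46.8 = 0; TS = 2737.8.
Monopoly sets MR = MC: 163 − 5Q = 46 ⇒ Q = 23.4, P = 163 − 2.5·23.4 = 104.5.
CS = ½·(163 − 104.5)·23.4 = 684.45; PS = (104.5 − 46)·23.4 = 1368.9; TS = 2053.35.
Change in total welfare: 2053.35 − 2737.8 = −684.45.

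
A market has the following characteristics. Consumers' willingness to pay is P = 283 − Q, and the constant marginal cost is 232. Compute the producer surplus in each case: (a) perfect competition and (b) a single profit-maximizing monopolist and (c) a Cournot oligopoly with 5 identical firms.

Competition: PS = 0; Monopoly: PS = 650.25; Cournot: PS = 361.25

Competitive firms price at marginal cost: P = 232, giving Q = 51.
PS = (232 − 232)·51 = 0.
Monopoly sets MR = MC: 283 − 2Q = 232 ⇒ Q = 25.5, P = 283 − 25.5 = 257.5.
PS = (257.5 − 232)·25.5 = 650.25.
With 5 symmetric Cournot firms, each firm's FOC gives 283 − 6q = 232, so q = 8.5, Q = 5·8.5 = 42.5, and P = 240.5.
PS = (240.5 − 232)·42.5 = 361.25.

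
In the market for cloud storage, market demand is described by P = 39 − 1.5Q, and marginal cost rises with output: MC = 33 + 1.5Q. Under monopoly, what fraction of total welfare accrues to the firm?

PS/TS = 0.75

A monopolist chooses Q where MR = MC. MR = 39 − 3Q; setting this equal to 33 + 1.5Q gives Q = 4/3 and P = 37.
CS = ½·(39 − 37)·4/3 = 4/3.
PS = P·Q − VC(Q) = 37·4/3 − (33·4/3 + ½·1.5·(4/3)²) = 4.
Share captured = PS/TS = 4/(16/3) = 0.75.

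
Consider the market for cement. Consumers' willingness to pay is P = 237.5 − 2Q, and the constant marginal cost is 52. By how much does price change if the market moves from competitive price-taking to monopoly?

Perfect competition: P = MC = 52, so 237.5 − 2Q = 52 and Q = 92.75.
A monopolist chooses Q where MR = MC. MR = 237.5 − 4Q; setting this equal to 52 gives Q = 46.375 and P = 144.75.
Change in price: 144.75 − 52 = 92.75.

P rises by 92.75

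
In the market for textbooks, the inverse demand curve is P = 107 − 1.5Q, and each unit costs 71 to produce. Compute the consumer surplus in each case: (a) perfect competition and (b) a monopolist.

Competition: CS = 432; Monopoly: CS = 108

Under competition P = MC = 71, so Q = (107 − 71)/1.5 = 24.
CS = ½·(107 − 71)·24 = 432.
A monopolist chooses Q where MR = MC. MR = 107 − 3Q; setting this equal to 71 gives Q = 12 and P = 89.
CS = ½·(107 − 89)·12 = 108.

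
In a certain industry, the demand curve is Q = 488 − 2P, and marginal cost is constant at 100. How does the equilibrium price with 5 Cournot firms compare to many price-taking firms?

Inverting demand: P = 244 − 0.5Q.
Cournot with 5 identical firms: the symmetric best-response condition is 244 − 3q = 100. Each firm produces q = 48, total output Q = 240, price P = 124.
Competitive firms price at marginal cost: P = 100, giving Q = 288.

Cournot: P = 124; Competition: P = 100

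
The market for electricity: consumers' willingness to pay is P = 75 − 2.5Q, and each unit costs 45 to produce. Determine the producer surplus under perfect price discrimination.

A perfectly discriminating monopolist sells every unit with P(Q) ≥ MC(Q), so output equals the competitive quantity Q = 12. Each buyer pays their reservation price, so CS = 0 and the firm captures all surplus.
PS = ½·(75 − 45)·12 = 180.

PS = 180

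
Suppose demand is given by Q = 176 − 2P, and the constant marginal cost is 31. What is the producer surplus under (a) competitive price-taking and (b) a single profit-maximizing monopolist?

Inverting demand: P = 88 − 0.5Q.
Under competition P = MC = 31, so Q = (88 − 31)/0.5 = 114.
PS = (31 − 31)·114 = 0.
The monopolist equates marginal revenue to marginal cost: 88 − Q = 31, so Q = 57. From demand, P = 59.5.
PS = (59.5 − 31)·57 = 1624.5.

Competition: PS = 0; Monopoly: PS = 1624.5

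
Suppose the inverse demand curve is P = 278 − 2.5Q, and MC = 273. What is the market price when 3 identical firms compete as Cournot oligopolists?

In a 3-firm Cournot equilibrium, symmetry and the first-order condition give q = (278 − 273)/(10) = 0.5. So Q = 1.5 and P = 274.25.

P = 274.25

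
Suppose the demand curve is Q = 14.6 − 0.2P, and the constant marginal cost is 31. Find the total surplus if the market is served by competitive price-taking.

Inverting demand: P = 73 − 5Q.
Perfect competition: P = MC = 31, so 73 − 5Q = 31 and Q = 8.4.
CS = ½·(73 − 31)·8.4 = 176.4; PS = (31 − 31)·8.4 = 0; TS = 176.4.

TS = 176.4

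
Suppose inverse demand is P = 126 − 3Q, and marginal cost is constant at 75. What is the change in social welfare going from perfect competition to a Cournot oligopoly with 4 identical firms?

Perfect competition: P = MC = 75, so 126 − 3Q = 75 and Q = 17.
CS = ½·(126 − 75)·17 = 433.5; PS = (75 − 75)·17 = 0; TS = 433.5.
In a 4-firm Cournot equilibrium, symmetry and the first-order condition give q = (126 − 75)/(15) = 3.4. So Q = 13.6 and P = 85.2.
CS = ½·(126 − 85.2)·13.6 = 277.44; PS = (85.2 − 75)·13.6 = 138.72; TS = 416.16.
Change in social welfare: 416.16 − 433.5 = −17.34.

TS falls by 17.34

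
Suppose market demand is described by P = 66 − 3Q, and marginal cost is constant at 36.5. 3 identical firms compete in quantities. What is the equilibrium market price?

P = 43.875

With 3 symmetric Cournot firms, each firm's FOC gives 66 − 12q = 36.5, so q = 59/24, Q = 3·59/24 = 7.375, and P = 43.875.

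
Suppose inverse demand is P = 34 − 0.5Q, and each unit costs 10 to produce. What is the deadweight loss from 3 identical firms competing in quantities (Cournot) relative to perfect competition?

Under competition P = MC = 10, so Q = (34 − 10)/0.5 = 48.
Cournot with 3 identical firms: the symmetric best-response condition is 34 − 2q = 10. Each firm produces q = 12, total output Q = 36, price P = 16.
DWL is the triangle between Q = 36 and Q = 48: ½·(48 − 36)·(16 − 10) = 36.

DWL = 36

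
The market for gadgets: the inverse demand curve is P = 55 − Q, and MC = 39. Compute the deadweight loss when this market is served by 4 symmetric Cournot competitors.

Perfect competition: P = MC = 39, so 55 − Q = 39 and Q = 16.
With 4 symmetric Cournot firms, each firm's FOC gives 55 − 5q = 39, so q = 3.2, Q = 4·3.2 = 12.8, and P = 42.2.
DWL is the triangle between Q = 12.8 and Q = 16: ½·(16 − 12.8)·(42.2 − 39) = 5.12.

DWL = 5.12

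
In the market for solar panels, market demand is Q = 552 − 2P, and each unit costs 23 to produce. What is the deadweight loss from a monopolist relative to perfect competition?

DWL = 16002.25

Inverting demand: P = 276 − 0.5Q.
Under competition P = MC = 23, so Q = (276 − 23)/0.5 = 506.
A monopolist chooses Q where MR = MC. MR = 276 − Q; setting this equal to 23 gives Q = 253 and P = 149.5.
DWL is the triangle between Q = 253 and Q = 506: ½·(506 − 253)·(149.5 − 23) = 16002.25.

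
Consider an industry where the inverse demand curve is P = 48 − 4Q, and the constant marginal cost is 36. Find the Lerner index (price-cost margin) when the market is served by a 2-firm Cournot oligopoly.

Lerner index = 0.1

With 2 symmetric Cournot firms, each firm's FOC gives 48 − 12q = 36, so q = 1, Q = 2·1 = 2, and P = 40.
Lerner index = (P − MC)/P = (40 − 36)/40 = 0.1.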